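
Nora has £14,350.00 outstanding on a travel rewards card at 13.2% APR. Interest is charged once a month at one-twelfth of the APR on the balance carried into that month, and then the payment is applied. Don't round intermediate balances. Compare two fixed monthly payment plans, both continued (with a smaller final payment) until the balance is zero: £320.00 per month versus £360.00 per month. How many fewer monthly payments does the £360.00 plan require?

10 fewer payments

Monthly rate r = 13.2%/12 = 1.1% = 0.011.
At £320.00/mo: n = ⌈−ln(1 − rB₀/P)/ln(1+r)⌉ = 63 payments (last £44.76); total interest = total paid − £14,350.00 = £5,534.76.
At £360.00/mo: 53 payments (last £270.77); total interest £4,640.77.
Payments saved = 63 − 53 = 10.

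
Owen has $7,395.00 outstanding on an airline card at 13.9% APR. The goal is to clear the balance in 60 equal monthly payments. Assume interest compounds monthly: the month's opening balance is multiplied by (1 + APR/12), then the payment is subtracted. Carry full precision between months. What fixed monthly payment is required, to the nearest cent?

Monthly rate r = 13.9%/12 = 1.15833% = 0.0115833.
Level-payment amortization: P = B₀·r / (1 − (1+r)^(−n)) = 7395.00·0.0115833 / (1 − 1.01158^(−60)).
Denominator 1 − (1+r)^(−60) = 0.498928066.
P = 85.6588 / 0.498928066 ≈ 171.69.

$171.69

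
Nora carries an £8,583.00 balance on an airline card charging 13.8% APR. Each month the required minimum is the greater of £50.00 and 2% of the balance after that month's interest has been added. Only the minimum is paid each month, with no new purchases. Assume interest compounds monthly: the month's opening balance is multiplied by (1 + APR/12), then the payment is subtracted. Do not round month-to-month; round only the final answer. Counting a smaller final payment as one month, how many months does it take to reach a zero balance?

216 months

Monthly rate r = 13.8%/12 = 1.15% = 0.0115.
While 2% of the post-interest balance exceeds £50.00, each month B ← (B·(1+r))·(1 − 0.02), i.e. B shrinks by the factor (1+r)·0.98 = 0.99127.
This holds for months 1–142. Entering month 143 the balance is £2,471.14; 2% of the post-interest balance is now below £50.00, so the flat £50.00 minimum applies from here.
From month 143 a fixed £50.00 at rate r clears £2,471.14 in 74 more payments. Total: 142 + 74 = 216 months.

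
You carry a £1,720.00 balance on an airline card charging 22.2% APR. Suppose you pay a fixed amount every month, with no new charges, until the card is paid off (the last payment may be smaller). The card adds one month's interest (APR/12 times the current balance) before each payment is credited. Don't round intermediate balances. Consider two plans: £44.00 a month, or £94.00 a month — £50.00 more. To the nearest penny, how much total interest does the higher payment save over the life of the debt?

£963.58

Monthly rate r = 22.2%/12 = 1.85% = 0.0185.
At £44.00/mo: n = ⌈−ln(1 − rB₀/P)/ln(1+r)⌉ = 71 payments (last £2.97); total interest = total paid − £1,720.00 = £1,362.97.
At £94.00/mo: 23 payments (last £51.39); total interest £399.39.
Interest saved = £1,362.97 − £399.39 = £963.58.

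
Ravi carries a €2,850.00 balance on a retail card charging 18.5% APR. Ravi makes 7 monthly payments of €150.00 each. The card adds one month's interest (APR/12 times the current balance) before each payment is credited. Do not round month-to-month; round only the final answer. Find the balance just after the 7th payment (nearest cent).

€2,072.33

Monthly rate r = 18.5%/12 = 1.54167% = 0.0154167.
Each month: B ← B·(1+r) − €150.00.
Month 1: interest €43.94; balance after payment €2,743.94.
Month 2: interest €42.30; balance after payment €2,636.24.
Month 3: interest €40.64; balance after payment €2,526.88.
Month 4: interest €38.96; balance after payment €2,415.84.
Month 5: interest €37.24; balance after payment €2,303.08.
Month 6: interest €35.51; balance after payment €2,188.59.
Month 7: interest €33.74; balance after payment €2,072.33.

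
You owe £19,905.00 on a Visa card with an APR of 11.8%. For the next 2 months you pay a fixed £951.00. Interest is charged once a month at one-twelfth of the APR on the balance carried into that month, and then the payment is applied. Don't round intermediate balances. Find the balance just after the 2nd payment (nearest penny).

£18,387.04

Monthly rate r = 11.8%/12 = 0.983333% = 0.00983333.
Each month: B ← B·(1+r) − £951.00.
Month 1: interest £195.73; balance after payment £19,149.73.
Month 2: interest £188.31; balance after payment £18,387.04.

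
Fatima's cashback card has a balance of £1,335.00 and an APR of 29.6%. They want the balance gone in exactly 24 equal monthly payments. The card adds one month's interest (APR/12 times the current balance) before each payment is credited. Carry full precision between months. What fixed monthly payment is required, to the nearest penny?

£74.37

Monthly rate r = 29.6%/12 = 2.46667% = 0.0246667.
Level-payment amortization: P = B₀·r / (1 − (1+r)^(−n)) = 1335.00·0.0246667 / (1 − 1.02467^(−24)).
Denominator 1 − (1+r)^(−24) = 0.44279193.
P = 32.93 / 0.44279193 ≈ 74.37.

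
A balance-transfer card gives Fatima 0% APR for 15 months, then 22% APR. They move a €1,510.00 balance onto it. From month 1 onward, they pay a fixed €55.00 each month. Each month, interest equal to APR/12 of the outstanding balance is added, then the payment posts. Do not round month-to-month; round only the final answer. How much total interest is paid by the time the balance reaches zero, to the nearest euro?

€100

Promo months 1–15 at r₀ = 0%/12 = 0; months 16+ at r₁ = 22%/12 = 0.0183333.
After month 15 (no interest yet): B = €1,510.00 − 15·€55.00 = €685.00.
Then at r₁ with €55.00/mo: n₂ = −ln(1 − r₁·B/P)/ln(1+r₁) ≈ 14.27 → 15 more payments.
Total paid = 29·€55.00 + €14.81 = €1,609.81; interest = €1,609.81 − €1,510.00 = €99.81.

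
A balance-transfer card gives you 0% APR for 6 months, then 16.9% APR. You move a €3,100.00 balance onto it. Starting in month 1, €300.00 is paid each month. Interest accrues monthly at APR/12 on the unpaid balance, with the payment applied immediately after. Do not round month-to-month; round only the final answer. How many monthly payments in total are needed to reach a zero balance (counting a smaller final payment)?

Promo months 1–6 at r₀ = 0%/12 = 0; months 7+ at r₁ = 16.9%/12 = 0.0140833.
After month 6 (no interest yet): B = €3,100.00 − 6·€300.00 = €1,300.00.
Then at r₁ with €300.00/mo: n₂ = −ln(1 − r₁·B/P)/ln(1+r₁) ≈ 4.50 → 5 more payments.

11 months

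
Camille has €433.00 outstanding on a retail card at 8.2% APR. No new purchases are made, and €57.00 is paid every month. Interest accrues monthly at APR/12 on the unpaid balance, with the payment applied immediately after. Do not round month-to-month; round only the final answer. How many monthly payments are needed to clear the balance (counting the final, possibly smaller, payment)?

8 months

Monthly rate r = 8.2%/12 = 0.683333% = 0.00683333.
Recurrence: B ← B·(1+r) − €57.00.
Month 1: interest €2.96; balance after payment €378.96.
Month 2: interest €2.59; balance after payment €324.55.
Closed form: n = −ln(1 − rB₀/P)/ln(1+r) = −ln(0.94809)/ln(1.00683) ≈ 7.827, so the balance reaches zero during payment 8.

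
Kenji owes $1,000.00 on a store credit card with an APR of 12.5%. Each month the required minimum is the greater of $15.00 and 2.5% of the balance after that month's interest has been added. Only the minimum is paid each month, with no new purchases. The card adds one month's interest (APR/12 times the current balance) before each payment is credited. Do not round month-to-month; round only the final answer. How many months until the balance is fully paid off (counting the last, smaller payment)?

Monthly rate r = 12.5%/12 = 1.04167% = 0.0104167.
While 2.5% of the post-interest balance exceeds $15.00, each month B ← (B·(1+r))·(1 − 0.025), i.e. B shrinks by the factor (1+r)·0.975 = 0.98516.
This holds for months 1–35. Entering month 36 the balance is $592.49; 2.5% of the post-interest balance is now below $15.00, so the flat $15.00 minimum applies from here.
From month 36 a fixed $15.00 at rate r clears $592.49 in 52 more payments. Total: 35 + 52 = 87 months.

87 months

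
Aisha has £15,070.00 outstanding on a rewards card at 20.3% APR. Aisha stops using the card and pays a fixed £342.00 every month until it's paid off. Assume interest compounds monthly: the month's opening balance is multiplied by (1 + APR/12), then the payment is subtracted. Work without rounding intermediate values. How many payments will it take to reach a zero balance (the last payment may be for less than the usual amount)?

Monthly rate r = 20.3%/12 = 1.69167% = 0.0169167.
Recurrence: B ← B·(1+r) − £342.00.
Month 1: interest £254.93; balance after payment £14,982.93.
Month 2: interest £253.46; balance after payment £14,894.40.
Closed form: n = −ln(1 − rB₀/P)/ln(1+r) = −ln(0.25458)/ln(1.01692) ≈ 81.558, so the balance reaches zero during payment 82.

82 months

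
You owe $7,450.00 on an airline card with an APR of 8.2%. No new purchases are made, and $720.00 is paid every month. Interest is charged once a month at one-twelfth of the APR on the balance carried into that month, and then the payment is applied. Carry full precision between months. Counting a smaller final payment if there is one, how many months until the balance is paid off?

Monthly rate r = 8.2%/12 = 0.683333% = 0.00683333.
Recurrence: B ← B·(1+r) − $720.00.
Month 1: interest $50.91; balance after payment $6,780.91.
Month 2: interest $46.34; balance after payment $6,107.24.
Closed form: n = −ln(1 − rB₀/P)/ln(1+r) = −ln(0.92929)/ln(1.00683) ≈ 10.768, so the balance reaches zero during payment 11.

11 payments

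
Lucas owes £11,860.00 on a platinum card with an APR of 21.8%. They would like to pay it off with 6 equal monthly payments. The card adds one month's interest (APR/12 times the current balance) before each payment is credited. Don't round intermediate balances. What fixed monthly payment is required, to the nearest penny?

Monthly rate r = 21.8%/12 = 1.81667% = 0.0181667.
Level-payment amortization: P = B₀·r / (1 − (1+r)^(−n)) = 11860.00·0.0181667 / (1 − 1.01817^(−6)).
Denominator 1 − (1+r)^(−6) = 0.102391924.
P = 215.457 / 0.102391924 ≈ 2104.23.

£2,104.23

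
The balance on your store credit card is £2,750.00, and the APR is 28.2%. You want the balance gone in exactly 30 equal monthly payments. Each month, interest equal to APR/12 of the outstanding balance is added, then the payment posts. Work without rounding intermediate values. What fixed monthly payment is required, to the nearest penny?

£128.77

Monthly rate r = 28.2%/12 = 2.35% = 0.0235.
Level-payment amortization: P = B₀·r / (1 − (1+r)^(−n)) = 2750.00·0.0235 / (1 − 1.0235^(−30)).
Denominator 1 − (1+r)^(−30) = 0.501844889.
P = 64.625 / 0.501844889 ≈ 128.77.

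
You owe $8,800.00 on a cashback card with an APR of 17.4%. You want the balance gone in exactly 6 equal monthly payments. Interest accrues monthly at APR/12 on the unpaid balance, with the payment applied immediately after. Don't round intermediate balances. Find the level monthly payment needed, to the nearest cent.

Monthly rate r = 17.4%/12 = 1.45% = 0.0145.
Level-payment amortization: P = B₀·r / (1 − (1+r)^(−n)) = 8800.00·0.0145 / (1 − 1.0145^(−6)).
Denominator 1 − (1+r)^(−6) = 0.0827500605.
P = 127.6 / 0.0827500605 ≈ 1541.99.

$1,541.99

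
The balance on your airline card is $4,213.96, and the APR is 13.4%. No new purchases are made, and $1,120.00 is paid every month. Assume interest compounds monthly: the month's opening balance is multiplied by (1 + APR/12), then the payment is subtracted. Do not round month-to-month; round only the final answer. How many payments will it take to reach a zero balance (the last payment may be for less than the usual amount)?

4 months

Monthly rate r = 13.4%/12 = 1.11667% = 0.0111667.
Recurrence: B ← B·(1+r) − $1,120.00.
Month 1: interest $47.06; balance after payment $3,141.02.
Month 2: interest $35.07; balance after payment $2,056.09.
Month 3: interest $22.96; balance after payment $959.05.
Month 4: interest $10.71; balance after payment $0.00.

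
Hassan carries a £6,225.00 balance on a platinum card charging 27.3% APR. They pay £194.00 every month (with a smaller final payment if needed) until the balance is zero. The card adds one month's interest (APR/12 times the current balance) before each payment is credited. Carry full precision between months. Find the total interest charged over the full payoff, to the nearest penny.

£5,066.98

Monthly rate r = 27.3%/12 = 2.275% = 0.02275.
Payoff takes n = ⌈−ln(1 − rB₀/P)/ln(1+r)⌉ = ⌈58.204⌉ = 59 payments; the last is £39.98.
Total paid = 58·£194.00 + £39.98 = £11,291.98.
Total interest = total paid − principal = £11,291.98 − £6,225.00 = £5,066.98.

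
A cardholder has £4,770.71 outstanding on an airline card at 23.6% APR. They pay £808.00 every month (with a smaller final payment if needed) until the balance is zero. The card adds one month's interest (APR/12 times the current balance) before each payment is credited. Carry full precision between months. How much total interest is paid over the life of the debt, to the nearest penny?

£351.95

Monthly rate r = 23.6%/12 = 1.96667% = 0.0196667.
Payoff takes n = ⌈−ln(1 − rB₀/P)/ln(1+r)⌉ = ⌈6.338⌉ = 7 payments; the last is £274.66.
Total paid = 6·£808.00 + £274.66 = £5,122.66.
Total interest = total paid − principal = £5,122.66 − £4,770.71 = £351.95.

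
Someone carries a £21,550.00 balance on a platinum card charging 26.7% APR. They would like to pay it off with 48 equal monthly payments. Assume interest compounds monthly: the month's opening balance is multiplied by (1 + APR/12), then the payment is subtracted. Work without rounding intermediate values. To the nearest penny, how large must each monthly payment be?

£735.12

Monthly rate r = 26.7%/12 = 2.225% = 0.02225.
Level-payment amortization: P = B₀·r / (1 − (1+r)^(−n)) = 21550.00·0.02225 / (1 − 1.02225^(−48)).
Denominator 1 − (1+r)^(−48) = 0.652257096.
P = 479.487 / 0.652257096 ≈ 735.12.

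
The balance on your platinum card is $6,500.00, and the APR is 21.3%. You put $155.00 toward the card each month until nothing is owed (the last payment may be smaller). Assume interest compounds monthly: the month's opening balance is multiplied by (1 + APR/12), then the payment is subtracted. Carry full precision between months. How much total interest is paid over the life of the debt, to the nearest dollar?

Monthly rate r = 21.3%/12 = 1.775% = 0.01775.
Payoff takes n = ⌈−ln(1 − rB₀/P)/ln(1+r)⌉ = ⌈77.523⌉ = 78 payments; the last is $81.42.
Total paid = 77·$155.00 + $81.42 = $12,016.42.
Total interest = total paid − principal = $12,016.42 − $6,500.00 = $5,516.42.

$5,516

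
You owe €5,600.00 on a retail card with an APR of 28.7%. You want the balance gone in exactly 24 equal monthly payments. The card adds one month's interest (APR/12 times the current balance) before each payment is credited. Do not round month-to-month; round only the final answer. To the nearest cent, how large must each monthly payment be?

Monthly rate r = 28.7%/12 = 2.39167% = 0.0239167.
Level-payment amortization: P = B₀·r / (1 − (1+r)^(−n)) = 5600.00·0.0239167 / (1 − 1.02392^(−24)).
Denominator 1 − (1+r)^(−24) = 0.432913503.
P = 133.933 / 0.432913503 ≈ 309.38.

€309.38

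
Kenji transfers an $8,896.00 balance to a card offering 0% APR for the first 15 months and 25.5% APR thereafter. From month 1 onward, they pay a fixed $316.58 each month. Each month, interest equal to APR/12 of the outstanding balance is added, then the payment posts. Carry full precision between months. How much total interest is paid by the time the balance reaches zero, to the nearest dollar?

Promo months 1–15 at r₀ = 0%/12 = 0; months 16+ at r₁ = 25.5%/12 = 0.02125.
After month 15 (no interest yet): B = $8,896.00 − 15·$316.58 = $4,147.30.
Then at r₁ with $316.58/mo: n₂ = −ln(1 − r₁·B/P)/ln(1+r₁) ≈ 15.52 → 16 more payments.
Total paid = 30·$316.58 + $164.16 = $9,661.56; interest = $9,661.56 − $8,896.00 = $765.56.

$766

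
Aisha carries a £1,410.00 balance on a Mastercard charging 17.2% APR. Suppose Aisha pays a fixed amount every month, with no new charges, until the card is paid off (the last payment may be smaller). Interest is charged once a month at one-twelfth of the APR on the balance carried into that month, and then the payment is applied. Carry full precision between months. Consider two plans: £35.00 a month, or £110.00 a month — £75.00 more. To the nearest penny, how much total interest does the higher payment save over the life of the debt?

Monthly rate r = 17.2%/12 = 1.43333% = 0.0143333.
At £35.00/mo: n = ⌈−ln(1 − rB₀/P)/ln(1+r)⌉ = 61 payments (last £18.51); total interest = total paid − £1,410.00 = £708.51.
At £110.00/mo: 15 payments (last £29.25); total interest £159.25.
Interest saved = £708.51 − £159.25 = £549.26.

£549.26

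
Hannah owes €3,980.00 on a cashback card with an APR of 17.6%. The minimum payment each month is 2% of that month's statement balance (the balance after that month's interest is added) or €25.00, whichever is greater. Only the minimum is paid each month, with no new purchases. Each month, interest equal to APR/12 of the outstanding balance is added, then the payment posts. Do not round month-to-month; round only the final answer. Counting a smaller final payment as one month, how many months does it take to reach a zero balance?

296 months

Monthly rate r = 17.6%/12 = 1.46667% = 0.0146667.
While 2% of the post-interest balance exceeds €25.00, each month B ← (B·(1+r))·(1 − 0.02), i.e. B shrinks by the factor (1+r)·0.98 = 0.99437.
This holds for months 1–208. Entering month 209 the balance is €1,230.76; 2% of the post-interest balance is now below €25.00, so the flat €25.00 minimum applies from here.
From month 209 a fixed €25.00 at rate r clears €1,230.76 in 88 more payments. Total: 208 + 88 = 296 months.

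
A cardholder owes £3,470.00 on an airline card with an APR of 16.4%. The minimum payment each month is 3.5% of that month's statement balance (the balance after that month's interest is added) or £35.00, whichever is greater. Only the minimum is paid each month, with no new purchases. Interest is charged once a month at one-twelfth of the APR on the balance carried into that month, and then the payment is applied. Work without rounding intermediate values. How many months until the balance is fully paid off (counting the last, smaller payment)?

93 months

Monthly rate r = 16.4%/12 = 1.36667% = 0.0136667.
While 3.5% of the post-interest balance exceeds £35.00, each month B ← (B·(1+r))·(1 − 0.035), i.e. B shrinks by the factor (1+r)·0.965 = 0.97819.
This holds for months 1–58. Entering month 59 the balance is £965.68; 3.5% of the post-interest balance is now below £35.00, so the flat £35.00 minimum applies from here.
From month 59 a fixed £35.00 at rate r clears £965.68 in 35 more payments. Total: 58 + 35 = 93 months.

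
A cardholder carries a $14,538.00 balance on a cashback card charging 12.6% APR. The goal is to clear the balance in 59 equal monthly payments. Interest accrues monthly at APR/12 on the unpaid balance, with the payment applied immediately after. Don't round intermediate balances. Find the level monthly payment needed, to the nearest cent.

Monthly rate r = 12.6%/12 = 1.05% = 0.0105.
Level-payment amortization: P = B₀·r / (1 − (1+r)^(−n)) = 14538.00·0.0105 / (1 − 1.0105^(−59)).
Denominator 1 − (1+r)^(−59) = 0.460045398.
P = 152.649 / 0.460045398 ≈ 331.81.

$331.81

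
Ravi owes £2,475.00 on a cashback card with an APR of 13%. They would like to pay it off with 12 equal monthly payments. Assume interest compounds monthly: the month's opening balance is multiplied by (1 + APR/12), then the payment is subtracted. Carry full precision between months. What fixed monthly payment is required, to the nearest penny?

Monthly rate r = 13%/12 = 1.08333% = 0.0108333.
Level-payment amortization: P = B₀·r / (1 − (1+r)^(−n)) = 2475.00·0.0108333 / (1 − 1.01083^(−12)).
Denominator 1 − (1+r)^(−12) = 0.121290459.
P = 26.8125 / 0.121290459 ≈ 221.06.

£221.06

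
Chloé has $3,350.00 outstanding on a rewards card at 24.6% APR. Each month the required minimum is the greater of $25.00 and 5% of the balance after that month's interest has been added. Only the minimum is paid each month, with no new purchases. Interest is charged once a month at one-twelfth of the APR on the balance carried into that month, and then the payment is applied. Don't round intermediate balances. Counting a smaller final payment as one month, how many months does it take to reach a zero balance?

Monthly rate r = 24.6%/12 = 2.05% = 0.0205.
While 5% of the post-interest balance exceeds $25.00, each month B ← (B·(1+r))·(1 − 0.05), i.e. B shrinks by the factor (1+r)·0.95 = 0.96947.
This holds for months 1–63. Entering month 64 the balance is $475.17; 5% of the post-interest balance is now below $25.00, so the flat $25.00 minimum applies from here.
From month 64 a fixed $25.00 at rate r clears $475.17 in 25 more payments. Total: 63 + 25 = 88 months.

88 months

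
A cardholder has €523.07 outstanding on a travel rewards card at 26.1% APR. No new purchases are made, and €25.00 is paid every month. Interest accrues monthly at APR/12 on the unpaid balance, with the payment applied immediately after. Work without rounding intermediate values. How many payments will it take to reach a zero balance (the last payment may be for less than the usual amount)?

Monthly rate r = 26.1%/12 = 2.175% = 0.02175.
Recurrence: B ← B·(1+r) − €25.00.
Month 1: interest €11.38; balance after payment €509.45.
Month 2: interest €11.08; balance after payment €495.53.
Closed form: n = −ln(1 − rB₀/P)/ln(1+r) = −ln(0.54493)/ln(1.02175) ≈ 28.215, so the balance reaches zero during payment 29.

29 payments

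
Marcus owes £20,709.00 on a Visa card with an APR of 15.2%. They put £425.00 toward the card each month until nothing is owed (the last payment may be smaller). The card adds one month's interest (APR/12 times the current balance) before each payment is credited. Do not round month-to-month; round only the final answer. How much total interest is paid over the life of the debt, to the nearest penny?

£11,714.67

Monthly rate r = 15.2%/12 = 1.26667% = 0.0126667.
Payoff takes n = ⌈−ln(1 − rB₀/P)/ln(1+r)⌉ = ⌈76.290⌉ = 77 payments; the last is £123.67.
Total paid = 76·£425.00 + £123.67 = £32,423.67.
Total interest = total paid − principal = £32,423.67 − £20,709.00 = £11,714.67.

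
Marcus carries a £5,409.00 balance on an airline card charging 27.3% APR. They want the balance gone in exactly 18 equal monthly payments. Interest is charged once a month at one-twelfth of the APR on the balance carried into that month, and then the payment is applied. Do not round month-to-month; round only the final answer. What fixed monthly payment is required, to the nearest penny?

Monthly rate r = 27.3%/12 = 2.275% = 0.02275.
Level-payment amortization: P = B₀·r / (1 − (1+r)^(−n)) = 5409.00·0.02275 / (1 − 1.02275^(−18)).
Denominator 1 − (1+r)^(−18) = 0.332964093.
P = 123.055 / 0.332964093 ≈ 369.57.

£369.57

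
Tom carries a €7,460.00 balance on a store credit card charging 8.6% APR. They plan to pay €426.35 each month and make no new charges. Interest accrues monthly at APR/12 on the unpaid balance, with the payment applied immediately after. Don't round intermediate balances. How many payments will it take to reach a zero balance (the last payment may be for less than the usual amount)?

Monthly rate r = 8.6%/12 = 0.716667% = 0.00716667.
Recurrence: B ← B·(1+r) − €426.35.
Month 1: interest €53.46; balance after payment €7,087.11.
Month 2: interest €50.79; balance after payment €6,711.55.
Closed form: n = −ln(1 − rB₀/P)/ln(1+r) = −ln(0.8746)/ln(1.00717) ≈ 18.763, so the balance reaches zero during payment 19.

19 payments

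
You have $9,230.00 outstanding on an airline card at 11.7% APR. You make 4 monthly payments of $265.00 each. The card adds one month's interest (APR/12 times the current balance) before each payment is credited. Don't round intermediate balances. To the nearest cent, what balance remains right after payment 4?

Monthly rate r = 11.7%/12 = 0.975% = 0.00975.
Each month: B ← B·(1+r) − $265.00.
Month 1: interest $89.99; balance after payment $9,054.99.
Month 2: interest $88.29; balance after payment $8,878.28.
Month 3: interest $86.56; balance after payment $8,699.84.
Month 4: interest $84.82; balance after payment $8,519.67.

$8,519.67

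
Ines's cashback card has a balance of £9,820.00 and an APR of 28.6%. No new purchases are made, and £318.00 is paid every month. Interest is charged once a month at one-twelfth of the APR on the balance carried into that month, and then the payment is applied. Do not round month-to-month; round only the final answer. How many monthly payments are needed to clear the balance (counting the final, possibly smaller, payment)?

57 payments

Monthly rate r = 28.6%/12 = 2.38333% = 0.0238333.
Recurrence: B ← B·(1+r) − £318.00.
Month 1: interest £234.04; balance after payment £9,736.04.
Month 2: interest £232.04; balance after payment £9,650.09.
Closed form: n = −ln(1 − rB₀/P)/ln(1+r) = −ln(0.26401)/ln(1.02383) ≈ 56.541, so the balance reaches zero during payment 57.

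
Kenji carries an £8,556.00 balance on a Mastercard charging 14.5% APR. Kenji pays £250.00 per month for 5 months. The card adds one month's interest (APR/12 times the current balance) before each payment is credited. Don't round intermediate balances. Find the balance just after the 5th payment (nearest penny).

£7,804.99

Monthly rate r = 14.5%/12 = 1.20833% = 0.0120833.
Each month: B ← B·(1+r) − £250.00.
Month 1: interest £103.38; balance after payment £8,409.39.
Month 2: interest £101.61; balance after payment £8,261.00.
Month 3: interest £99.82; balance after payment £8,110.82.
Month 4: interest £98.01; balance after payment £7,958.82.
Month 5: interest £96.17; balance after payment £7,804.99.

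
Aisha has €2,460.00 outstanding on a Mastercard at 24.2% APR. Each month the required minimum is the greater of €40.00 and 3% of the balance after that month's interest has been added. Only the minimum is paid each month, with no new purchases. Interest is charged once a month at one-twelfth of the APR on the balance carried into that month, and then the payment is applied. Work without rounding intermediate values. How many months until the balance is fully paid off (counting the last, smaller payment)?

Monthly rate r = 24.2%/12 = 2.01667% = 0.0201667.
While 3% of the post-interest balance exceeds €40.00, each month B ← (B·(1+r))·(1 − 0.03), i.e. B shrinks by the factor (1+r)·0.97 = 0.98956.
This holds for months 1–61. Entering month 62 the balance is €1,297.03; 3% of the post-interest balance is now below €40.00, so the flat €40.00 minimum applies from here.
From month 62 a fixed €40.00 at rate r clears €1,297.03 in 54 more payments. Total: 61 + 54 = 115 months.

115 months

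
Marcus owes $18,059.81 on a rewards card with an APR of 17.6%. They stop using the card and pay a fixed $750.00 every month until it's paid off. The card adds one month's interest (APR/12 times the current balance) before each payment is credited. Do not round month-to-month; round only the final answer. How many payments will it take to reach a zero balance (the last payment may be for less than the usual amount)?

Monthly rate r = 17.6%/12 = 1.46667% = 0.0146667.
Recurrence: B ← B·(1+r) − $750.00.
Month 1: interest $264.88; balance after payment $17,574.69.
Month 2: interest $257.76; balance after payment $17,082.45.
Closed form: n = −ln(1 − rB₀/P)/ln(1+r) = −ln(0.64683)/ln(1.01467) ≈ 29.922, so the balance reaches zero during payment 30.

30 payments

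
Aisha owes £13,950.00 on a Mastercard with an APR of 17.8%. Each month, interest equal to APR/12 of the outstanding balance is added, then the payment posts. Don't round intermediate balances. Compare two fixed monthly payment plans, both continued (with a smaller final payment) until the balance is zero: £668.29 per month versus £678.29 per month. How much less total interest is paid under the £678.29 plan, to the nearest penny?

£51.62

Monthly rate r = 17.8%/12 = 1.48333% = 0.0148333.
At £668.29/mo: n = ⌈−ln(1 − rB₀/P)/ln(1+r)⌉ = 26 payments (last £110.64); total interest = total paid − £13,950.00 = £2,867.89.
At £678.29/mo: 25 payments (last £487.31); total interest £2,816.27.
Interest saved = £2,867.89 − £2,816.27 = £51.62.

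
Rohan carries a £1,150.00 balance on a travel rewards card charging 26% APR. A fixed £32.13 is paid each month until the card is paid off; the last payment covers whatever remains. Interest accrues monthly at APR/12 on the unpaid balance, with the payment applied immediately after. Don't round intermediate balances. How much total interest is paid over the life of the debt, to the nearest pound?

£1,089

Monthly rate r = 26%/12 = 2.16667% = 0.0216667.
Payoff takes n = ⌈−ln(1 − rB₀/P)/ln(1+r)⌉ = ⌈69.692⌉ = 70 payments; the last is £22.29.
Total paid = 69·£32.13 + £22.29 = £2,239.26.
Total interest = total paid − principal = £2,239.26 − £1,150.00 = £1,089.26.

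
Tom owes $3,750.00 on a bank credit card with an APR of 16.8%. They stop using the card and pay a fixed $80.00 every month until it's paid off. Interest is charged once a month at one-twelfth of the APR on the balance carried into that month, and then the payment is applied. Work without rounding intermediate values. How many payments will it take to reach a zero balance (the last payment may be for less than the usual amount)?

Monthly rate r = 16.8%/12 = 1.4% = 0.014.
Recurrence: B ← B·(1+r) − $80.00.
Month 1: interest $52.50; balance after payment $3,722.50.
Month 2: interest $52.12; balance after payment $3,694.61.
Closed form: n = −ln(1 − rB₀/P)/ln(1+r) = −ln(0.34375)/ln(1.014) ≈ 76.807, so the balance reaches zero during payment 77.

77 months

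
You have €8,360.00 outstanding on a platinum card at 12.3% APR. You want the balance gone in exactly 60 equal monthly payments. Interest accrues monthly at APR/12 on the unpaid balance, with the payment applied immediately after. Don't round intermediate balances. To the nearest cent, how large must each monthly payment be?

€187.23

Monthly rate r = 12.3%/12 = 1.025% = 0.01025.
Level-payment amortization: P = B₀·r / (1 − (1+r)^(−n)) = 8360.00·0.01025 / (1 − 1.01025^(−60)).
Denominator 1 − (1+r)^(−60) = 0.457663976.
P = 85.69 / 0.457663976 ≈ 187.23.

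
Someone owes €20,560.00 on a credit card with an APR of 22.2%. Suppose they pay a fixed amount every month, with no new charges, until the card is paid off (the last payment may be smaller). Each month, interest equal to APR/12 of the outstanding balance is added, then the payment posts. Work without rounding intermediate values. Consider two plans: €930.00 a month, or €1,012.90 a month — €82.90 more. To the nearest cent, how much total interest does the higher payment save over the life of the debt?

Monthly rate r = 22.2%/12 = 1.85% = 0.0185.
At €930.00/mo: n = ⌈−ln(1 − rB₀/P)/ln(1+r)⌉ = 29 payments (last €643.82); total interest = total paid − €20,560.00 = €6,123.82.
At €1,012.90/mo: 26 payments (last €695.77); total interest €5,458.27.
Interest saved = €6,123.82 − €5,458.27 = €665.55.

€665.55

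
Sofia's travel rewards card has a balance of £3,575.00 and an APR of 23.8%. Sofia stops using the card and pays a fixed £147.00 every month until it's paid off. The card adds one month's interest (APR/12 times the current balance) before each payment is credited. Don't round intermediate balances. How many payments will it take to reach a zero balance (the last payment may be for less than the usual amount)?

Monthly rate r = 23.8%/12 = 1.98333% = 0.0198333.
Recurrence: B ← B·(1+r) − £147.00.
Month 1: interest £70.90; balance after payment £3,498.90.
Month 2: interest £69.39; balance after payment £3,421.30.
Closed form: n = −ln(1 − rB₀/P)/ln(1+r) = −ln(0.51766)/ln(1.01983) ≈ 33.527, so the balance reaches zero during payment 34.

34 payments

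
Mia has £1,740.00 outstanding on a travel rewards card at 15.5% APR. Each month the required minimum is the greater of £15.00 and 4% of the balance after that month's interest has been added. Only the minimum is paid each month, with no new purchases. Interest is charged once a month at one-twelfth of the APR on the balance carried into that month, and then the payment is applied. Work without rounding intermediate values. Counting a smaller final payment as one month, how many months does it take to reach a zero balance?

86 months

Monthly rate r = 15.5%/12 = 1.29167% = 0.0129167.
While 4% of the post-interest balance exceeds £15.00, each month B ← (B·(1+r))·(1 − 0.04), i.e. B shrinks by the factor (1+r)·0.96 = 0.9724.
This holds for months 1–56. Entering month 57 the balance is £362.97; 4% of the post-interest balance is now below £15.00, so the flat £15.00 minimum applies from here.
From month 57 a fixed £15.00 at rate r clears £362.97 in 30 more payments. Total: 56 + 30 = 86 months.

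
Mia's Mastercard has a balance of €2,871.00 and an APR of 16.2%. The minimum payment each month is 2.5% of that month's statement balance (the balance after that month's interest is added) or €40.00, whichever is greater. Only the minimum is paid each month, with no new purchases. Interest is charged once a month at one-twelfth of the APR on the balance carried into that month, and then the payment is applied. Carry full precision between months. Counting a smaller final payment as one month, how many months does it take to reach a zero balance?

Monthly rate r = 16.2%/12 = 1.35% = 0.0135.
While 2.5% of the post-interest balance exceeds €40.00, each month B ← (B·(1+r))·(1 − 0.025), i.e. B shrinks by the factor (1+r)·0.975 = 0.98816.
This holds for months 1–51. Entering month 52 the balance is €1,564.16; 2.5% of the post-interest balance is now below €40.00, so the flat €40.00 minimum applies from here.
From month 52 a fixed €40.00 at rate r clears €1,564.16 in 56 more payments. Total: 51 + 56 = 107 months.

107 months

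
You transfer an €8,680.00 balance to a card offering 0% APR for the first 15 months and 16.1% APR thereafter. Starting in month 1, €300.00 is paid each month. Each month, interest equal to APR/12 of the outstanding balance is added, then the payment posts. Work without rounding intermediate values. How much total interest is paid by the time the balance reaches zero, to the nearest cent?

Promo months 1–15 at r₀ = 0%/12 = 0; months 16+ at r₁ = 16.1%/12 = 0.0134167.
After month 15 (no interest yet): B = €8,680.00 − 15·€300.00 = €4,180.00.
Then at r₁ with €300.00/mo: n₂ = −ln(1 − r₁·B/P)/ln(1+r₁) ≈ 15.53 → 16 more payments.
Total paid = 30·€300.00 + €158.90 = €9,158.90; interest = €9,158.90 − €8,680.00 = €478.90.

€478.90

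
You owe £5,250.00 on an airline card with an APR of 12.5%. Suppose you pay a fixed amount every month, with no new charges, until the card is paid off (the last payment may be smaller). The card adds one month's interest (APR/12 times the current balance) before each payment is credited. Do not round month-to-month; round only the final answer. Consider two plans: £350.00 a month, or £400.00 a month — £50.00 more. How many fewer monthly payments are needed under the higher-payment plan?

2 fewer payments

Monthly rate r = 12.5%/12 = 1.04167% = 0.0104167.
At £350.00/mo: n = ⌈−ln(1 − rB₀/P)/ln(1+r)⌉ = 17 payments (last £138.72); total interest = total paid − £5,250.00 = £488.72.
At £400.00/mo: 15 payments (last £75.03); total interest £425.03.
Payments saved = 17 − 15 = 2.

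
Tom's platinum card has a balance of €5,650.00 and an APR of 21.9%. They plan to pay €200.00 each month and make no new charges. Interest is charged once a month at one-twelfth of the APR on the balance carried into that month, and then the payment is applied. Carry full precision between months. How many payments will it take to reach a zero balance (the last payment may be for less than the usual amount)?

41 months

Monthly rate r = 21.9%/12 = 1.825% = 0.01825.
Recurrence: B ← B·(1+r) − €200.00.
Month 1: interest €103.11; balance after payment €5,553.11.
Month 2: interest €101.34; balance after payment €5,454.46.
Closed form: n = −ln(1 − rB₀/P)/ln(1+r) = −ln(0.48444)/ln(1.01825) ≈ 40.075, so the balance reaches zero during payment 41.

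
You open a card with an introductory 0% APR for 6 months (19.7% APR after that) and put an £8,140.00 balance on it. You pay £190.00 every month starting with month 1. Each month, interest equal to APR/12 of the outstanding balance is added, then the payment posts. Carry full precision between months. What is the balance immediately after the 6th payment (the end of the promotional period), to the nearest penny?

£7,000.00

Promo months 1–6 at r₀ = 0%/12 = 0; months 7+ at r₁ = 19.7%/12 = 0.0164167.
After month 6 (no interest yet): B = £8,140.00 − 6·£190.00 = £7,000.00.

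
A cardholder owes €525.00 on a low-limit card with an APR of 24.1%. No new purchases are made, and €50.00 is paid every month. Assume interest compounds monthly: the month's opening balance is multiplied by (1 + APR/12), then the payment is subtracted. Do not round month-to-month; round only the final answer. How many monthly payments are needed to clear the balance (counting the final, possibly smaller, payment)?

Monthly rate r = 24.1%/12 = 2.00833% = 0.0200833.
Recurrence: B ← B·(1+r) − €50.00.
Month 1: interest €10.54; balance after payment €485.54.
Month 2: interest €9.75; balance after payment €445.30.
Closed form: n = −ln(1 − rB₀/P)/ln(1+r) = −ln(0.78912)/ln(1.02008) ≈ 11.910, so the balance reaches zero during payment 12.

12 months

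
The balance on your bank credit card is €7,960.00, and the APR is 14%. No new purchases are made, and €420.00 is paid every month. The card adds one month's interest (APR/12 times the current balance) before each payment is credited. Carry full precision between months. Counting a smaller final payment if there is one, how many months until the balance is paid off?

22 payments

Monthly rate r = 14%/12 = 1.16667% = 0.0116667.
Recurrence: B ← B·(1+r) − €420.00.
Month 1: interest €92.87; balance after payment €7,632.87.
Month 2: interest €89.05; balance after payment €7,301.92.
Closed form: n = −ln(1 − rB₀/P)/ln(1+r) = −ln(0.77889)/ln(1.01167) ≈ 21.544, so the balance reaches zero during payment 22.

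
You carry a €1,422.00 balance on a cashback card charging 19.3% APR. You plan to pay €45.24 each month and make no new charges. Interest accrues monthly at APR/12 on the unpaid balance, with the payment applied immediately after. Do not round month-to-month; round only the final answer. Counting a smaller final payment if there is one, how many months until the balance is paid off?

Monthly rate r = 19.3%/12 = 1.60833% = 0.0160833.
Recurrence: B ← B·(1+r) − €45.24.
Month 1: interest €22.87; balance after payment €1,399.63.
Month 2: interest €22.51; balance after payment €1,376.90.
Closed form: n = −ln(1 − rB₀/P)/ln(1+r) = −ln(0.49446)/ln(1.01608) ≈ 44.141, so the balance reaches zero during payment 45.

45 payments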